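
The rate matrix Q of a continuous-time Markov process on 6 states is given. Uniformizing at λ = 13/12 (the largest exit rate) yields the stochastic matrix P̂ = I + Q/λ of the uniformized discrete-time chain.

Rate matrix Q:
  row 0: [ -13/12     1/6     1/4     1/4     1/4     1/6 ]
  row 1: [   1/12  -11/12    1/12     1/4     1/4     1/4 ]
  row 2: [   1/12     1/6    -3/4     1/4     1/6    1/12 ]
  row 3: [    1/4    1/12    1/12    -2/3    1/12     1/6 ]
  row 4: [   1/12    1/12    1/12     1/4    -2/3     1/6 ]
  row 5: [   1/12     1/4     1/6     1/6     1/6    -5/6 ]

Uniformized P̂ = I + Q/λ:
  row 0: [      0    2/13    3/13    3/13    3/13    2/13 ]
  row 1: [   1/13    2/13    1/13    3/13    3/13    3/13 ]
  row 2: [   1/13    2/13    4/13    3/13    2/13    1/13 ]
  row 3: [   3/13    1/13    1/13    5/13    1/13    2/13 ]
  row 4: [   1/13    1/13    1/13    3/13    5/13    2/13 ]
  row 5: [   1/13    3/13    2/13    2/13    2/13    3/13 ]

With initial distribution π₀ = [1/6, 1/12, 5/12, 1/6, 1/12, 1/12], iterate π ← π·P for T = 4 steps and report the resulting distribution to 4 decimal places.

π = [0.1083, 0.1315, 0.1386, 0.2578, 0.1979, 0.1658]

t=0: π = [0.1667, 0.0833, 0.4167, 0.1667, 0.0833, 0.0833]
t=1: π = [0.0897, 0.1410, 0.2051, 0.2500, 0.1795, 0.1346]
t=2: π = [0.1085, 0.1312, 0.1484, 0.2589, 0.1938, 0.1593]
t=3: π = [0.1084, 0.1313, 0.1401, 0.2583, 0.1971, 0.1648]
t=4: π = [0.1083, 0.1315, 0.1386, 0.2578, 0.1979, 0.1658]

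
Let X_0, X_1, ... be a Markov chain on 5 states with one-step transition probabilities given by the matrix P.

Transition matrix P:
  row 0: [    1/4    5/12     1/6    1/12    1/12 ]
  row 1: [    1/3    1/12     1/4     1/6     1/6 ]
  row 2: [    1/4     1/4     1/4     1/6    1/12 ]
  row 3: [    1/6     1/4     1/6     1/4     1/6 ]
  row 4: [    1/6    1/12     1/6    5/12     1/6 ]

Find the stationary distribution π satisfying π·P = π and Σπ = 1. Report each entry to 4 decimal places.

Balance equations π_j = Σ_i π_i·P[i][j]:
  π_0 = 1/4·π_0 + 1/3·π_1 + 1/4·π_2 + 1/6·π_3 + 1/6·π_4
  π_1 = 5/12·π_0 + 1/12·π_1 + 1/4·π_2 + 1/4·π_3 + 1/12·π_4
  π_2 = 1/6·π_0 + 1/4·π_1 + 1/4·π_2 + 1/6·π_3 + 1/6·π_4
  π_3 = 1/12·π_0 + 1/6·π_1 + 1/6·π_2 + 1/4·π_3 + 5/12·π_4
  normalize: π_0 + π_1 + π_2 + π_3 + π_4 = 1
Solving the linear system gives exactly π = [1193/4927, 1135/4927, 999/4927, 1923/9854, 1277/9854].

π = [0.2421, 0.2304, 0.2028, 0.1951, 0.1296]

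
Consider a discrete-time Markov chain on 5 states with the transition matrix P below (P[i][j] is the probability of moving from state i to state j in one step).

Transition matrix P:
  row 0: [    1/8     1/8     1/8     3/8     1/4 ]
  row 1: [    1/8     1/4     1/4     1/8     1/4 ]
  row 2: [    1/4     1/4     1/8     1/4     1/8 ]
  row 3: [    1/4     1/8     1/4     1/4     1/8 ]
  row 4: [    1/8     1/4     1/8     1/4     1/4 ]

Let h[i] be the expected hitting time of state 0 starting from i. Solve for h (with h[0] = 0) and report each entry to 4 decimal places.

h = [0.0000, 5.7143, 4.9901, 4.8996, 5.7030]

First-step conditioning: h[0] = 0; for i ≠ 0, h[i] = 1 + Σ_k P[i][k]·h[k].
  h[1] = 1 + 1/4·h[1] + 1/4·h[2] + 1/8·h[3] + 1/4·h[4]
  h[2] = 1 + 1/4·h[1] + 1/8·h[2] + 1/4·h[3] + 1/8·h[4]
  h[3] = 1 + 1/8·h[1] + 1/4·h[2] + 1/4·h[3] + 1/8·h[4]
  h[4] = 1 + 1/4·h[1] + 1/8·h[2] + 1/4·h[3] + 1/4·h[4]
Solving the 4×4 linear system over states ≠ 0 gives exactly h = [0, 40/7, 504/101, 3464/707, 576/101] (h[0] = 0 is the target).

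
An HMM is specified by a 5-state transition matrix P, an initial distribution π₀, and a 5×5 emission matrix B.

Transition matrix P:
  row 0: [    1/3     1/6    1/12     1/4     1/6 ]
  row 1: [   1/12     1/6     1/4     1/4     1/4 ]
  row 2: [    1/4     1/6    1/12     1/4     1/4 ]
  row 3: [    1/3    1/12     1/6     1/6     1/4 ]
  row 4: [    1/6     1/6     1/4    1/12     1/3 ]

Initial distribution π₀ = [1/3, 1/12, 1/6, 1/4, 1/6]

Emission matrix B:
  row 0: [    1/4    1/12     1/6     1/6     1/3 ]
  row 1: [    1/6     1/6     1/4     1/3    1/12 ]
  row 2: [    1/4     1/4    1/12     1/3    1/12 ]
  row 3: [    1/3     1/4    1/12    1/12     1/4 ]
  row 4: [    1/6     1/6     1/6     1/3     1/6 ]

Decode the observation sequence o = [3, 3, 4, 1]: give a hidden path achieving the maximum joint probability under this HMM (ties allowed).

t=0: δ = [5.556e-02, 2.778e-02, 5.556e-02, 2.083e-02, 5.556e-02]  (obs o_0=3)
t=1: δ = [3.086e-03, 3.086e-03, 4.630e-03, 1.157e-03, 6.173e-03]  ψ = [0, 0, 4, 0, 4]  (obs o_1=3)
t=2: δ = [3.858e-04, 8.573e-05, 1.286e-04, 2.894e-04, 3.429e-04]  ψ = [2, 4, 4, 2, 4]  (obs o_2=4)
t=3: δ = [1.072e-05, 1.072e-05, 2.143e-05, 2.411e-05, 1.905e-05]  ψ = [0, 0, 4, 0, 4]  (obs o_3=1)
backtrack: best end state = 3; path = [4, 2, 0, 3]

path = [4, 2, 0, 3]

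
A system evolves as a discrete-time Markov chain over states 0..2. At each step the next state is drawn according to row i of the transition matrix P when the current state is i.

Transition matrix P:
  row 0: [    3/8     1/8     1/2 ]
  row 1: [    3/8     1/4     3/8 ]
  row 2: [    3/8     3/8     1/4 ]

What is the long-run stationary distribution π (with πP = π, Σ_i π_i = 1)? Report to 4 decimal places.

π = [0.3750, 0.2500, 0.3750]

Balance equations π_j = Σ_i π_i·P[i][j]:
  π_0 = 3/8·π_0 + 3/8·π_1 + 3/8·π_2
  π_1 = 1/8·π_0 + 1/4·π_1 + 3/8·π_2
  normalize: π_0 + π_1 + π_2 = 1
Solving the linear system gives exactly π = [3/8, 1/4, 3/8].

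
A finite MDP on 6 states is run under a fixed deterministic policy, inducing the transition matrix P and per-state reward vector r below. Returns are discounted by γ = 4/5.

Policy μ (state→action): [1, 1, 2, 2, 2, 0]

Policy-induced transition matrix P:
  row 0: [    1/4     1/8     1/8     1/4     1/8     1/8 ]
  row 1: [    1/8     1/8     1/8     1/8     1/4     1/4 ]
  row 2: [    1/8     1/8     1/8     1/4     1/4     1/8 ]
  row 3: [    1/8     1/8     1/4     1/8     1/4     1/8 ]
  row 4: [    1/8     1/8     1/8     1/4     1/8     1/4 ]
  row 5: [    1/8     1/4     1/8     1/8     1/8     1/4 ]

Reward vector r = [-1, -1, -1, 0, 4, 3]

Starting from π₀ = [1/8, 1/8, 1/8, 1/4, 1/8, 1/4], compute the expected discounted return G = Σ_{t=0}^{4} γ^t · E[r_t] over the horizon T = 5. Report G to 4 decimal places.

t=0: π = [0.1250, 0.1250, 0.1250, 0.2500, 0.1250, 0.2500], E[r] = 0.8750, γ^t·E[r] = 0.875000, running G = 0.875000
t=1: π = [0.1406, 0.1563, 0.1563, 0.1719, 0.1875, 0.1875], E[r] = 0.8594, γ^t·E[r] = 0.687500, running G = 1.562500
t=2: π = [0.1426, 0.1484, 0.1465, 0.1855, 0.1855, 0.1914], E[r] = 0.8789, γ^t·E[r] = 0.562500, running G = 2.125000
t=3: π = [0.1428, 0.1489, 0.1482, 0.1843, 0.1851, 0.1907], E[r] = 0.8723, γ^t·E[r] = 0.446625, running G = 2.571625
t=4: π = [0.1429, 0.1488, 0.1480, 0.1845, 0.1852, 0.1906], E[r] = 0.8727, γ^t·E[r] = 0.357475, running G = 2.929100

G = 2.9291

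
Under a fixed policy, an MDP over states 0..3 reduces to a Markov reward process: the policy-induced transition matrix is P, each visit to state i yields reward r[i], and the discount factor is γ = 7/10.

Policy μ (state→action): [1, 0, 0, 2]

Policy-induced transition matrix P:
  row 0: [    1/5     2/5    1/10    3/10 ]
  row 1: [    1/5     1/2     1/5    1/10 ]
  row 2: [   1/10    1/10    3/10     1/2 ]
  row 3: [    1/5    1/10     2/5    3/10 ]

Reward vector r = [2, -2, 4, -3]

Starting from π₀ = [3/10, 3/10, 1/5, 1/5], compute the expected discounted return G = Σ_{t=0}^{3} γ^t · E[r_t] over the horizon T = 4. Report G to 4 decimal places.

t=0: π = [0.3000, 0.3000, 0.2000, 0.2000], E[r] = 0.2000, γ^t·E[r] = 0.200000, running G = 0.200000
t=1: π = [0.1800, 0.3100, 0.2300, 0.2800], E[r] = -0.1800, γ^t·E[r] = -0.126000, running G = 0.074000
t=2: π = [0.1770, 0.2780, 0.2610, 0.2840], E[r] = -0.0100, γ^t·E[r] = -0.004900, running G = 0.069100
t=3: π = [0.1739, 0.2643, 0.2652, 0.2966], E[r] = -0.0098, γ^t·E[r] = -0.003361, running G = 0.065739

G = 0.0657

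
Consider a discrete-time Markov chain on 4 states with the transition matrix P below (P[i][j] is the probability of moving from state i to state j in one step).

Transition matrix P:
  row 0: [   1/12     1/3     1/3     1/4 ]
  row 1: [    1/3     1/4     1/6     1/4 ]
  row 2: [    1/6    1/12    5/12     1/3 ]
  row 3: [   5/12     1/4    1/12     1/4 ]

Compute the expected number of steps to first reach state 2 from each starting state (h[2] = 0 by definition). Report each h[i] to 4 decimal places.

First-step conditioning: h[2] = 0; for i ≠ 2, h[i] = 1 + Σ_k P[i][k]·h[k].
  h[0] = 1 + 1/12·h[0] + 1/3·h[1] + 1/4·h[3]
  h[1] = 1 + 1/3·h[0] + 1/4·h[1] + 1/4·h[3]
  h[3] = 1 + 5/12·h[0] + 1/4·h[1] + 1/4·h[3]
Solving the 3×3 linear system over states ≠ 2 gives exactly h = [624/139, 720/139, 0, 772/139] (h[2] = 0 is the target).

h = [4.4892, 5.1799, 0.0000, 5.5540]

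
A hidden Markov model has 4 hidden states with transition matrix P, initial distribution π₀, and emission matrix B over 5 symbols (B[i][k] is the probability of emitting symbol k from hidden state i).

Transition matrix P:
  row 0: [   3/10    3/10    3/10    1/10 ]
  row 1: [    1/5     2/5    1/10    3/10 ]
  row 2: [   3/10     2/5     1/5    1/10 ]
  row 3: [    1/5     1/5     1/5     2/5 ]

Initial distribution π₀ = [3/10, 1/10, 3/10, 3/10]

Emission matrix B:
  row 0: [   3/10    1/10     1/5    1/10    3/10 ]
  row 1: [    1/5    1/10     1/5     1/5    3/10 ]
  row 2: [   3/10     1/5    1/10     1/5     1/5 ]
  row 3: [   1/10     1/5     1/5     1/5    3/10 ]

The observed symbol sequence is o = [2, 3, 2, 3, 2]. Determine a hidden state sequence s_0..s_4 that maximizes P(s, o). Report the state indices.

path = [3, 3, 3, 3, 3]

t=0: δ = [6.000e-02, 2.000e-02, 3.000e-02, 6.000e-02]  (obs o_0=2)
t=1: δ = [1.800e-03, 3.600e-03, 3.600e-03, 4.800e-03]  ψ = [0, 0, 0, 3]  (obs o_1=3)
t=2: δ = [2.160e-04, 2.880e-04, 9.600e-05, 3.840e-04]  ψ = [2, 1, 3, 3]  (obs o_2=2)
t=3: δ = [7.680e-06, 2.304e-05, 1.536e-05, 3.072e-05]  ψ = [3, 1, 3, 3]  (obs o_3=3)
t=4: δ = [1.229e-06, 1.843e-06, 6.144e-07, 2.458e-06]  ψ = [3, 1, 3, 3]  (obs o_4=2)
backtrack: best end state = 3; path = [3, 3, 3, 3, 3]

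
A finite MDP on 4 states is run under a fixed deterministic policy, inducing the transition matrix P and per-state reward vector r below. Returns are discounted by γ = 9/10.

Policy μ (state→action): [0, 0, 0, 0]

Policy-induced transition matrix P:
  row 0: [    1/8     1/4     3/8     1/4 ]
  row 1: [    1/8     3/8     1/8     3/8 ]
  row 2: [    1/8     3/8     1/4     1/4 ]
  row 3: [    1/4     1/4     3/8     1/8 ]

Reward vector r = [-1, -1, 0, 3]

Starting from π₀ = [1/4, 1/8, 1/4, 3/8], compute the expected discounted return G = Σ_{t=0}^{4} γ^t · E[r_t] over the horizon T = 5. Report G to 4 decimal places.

t=0: π = [0.2500, 0.1250, 0.2500, 0.3750], E[r] = 0.7500, γ^t·E[r] = 0.750000, running G = 0.750000
t=1: π = [0.1719, 0.2969, 0.3125, 0.2188], E[r] = 0.1875, γ^t·E[r] = 0.168750, running G = 0.918750
t=2: π = [0.1523, 0.3262, 0.2617, 0.2598], E[r] = 0.3008, γ^t·E[r] = 0.243633, running G = 1.162383
t=3: π = [0.1575, 0.3235, 0.2607, 0.2583], E[r] = 0.2939, γ^t·E[r] = 0.214286, running G = 1.376669
t=4: π = [0.1573, 0.3230, 0.2615, 0.2581], E[r] = 0.2941, γ^t·E[r] = 0.192978, running G = 1.569647

G = 1.5696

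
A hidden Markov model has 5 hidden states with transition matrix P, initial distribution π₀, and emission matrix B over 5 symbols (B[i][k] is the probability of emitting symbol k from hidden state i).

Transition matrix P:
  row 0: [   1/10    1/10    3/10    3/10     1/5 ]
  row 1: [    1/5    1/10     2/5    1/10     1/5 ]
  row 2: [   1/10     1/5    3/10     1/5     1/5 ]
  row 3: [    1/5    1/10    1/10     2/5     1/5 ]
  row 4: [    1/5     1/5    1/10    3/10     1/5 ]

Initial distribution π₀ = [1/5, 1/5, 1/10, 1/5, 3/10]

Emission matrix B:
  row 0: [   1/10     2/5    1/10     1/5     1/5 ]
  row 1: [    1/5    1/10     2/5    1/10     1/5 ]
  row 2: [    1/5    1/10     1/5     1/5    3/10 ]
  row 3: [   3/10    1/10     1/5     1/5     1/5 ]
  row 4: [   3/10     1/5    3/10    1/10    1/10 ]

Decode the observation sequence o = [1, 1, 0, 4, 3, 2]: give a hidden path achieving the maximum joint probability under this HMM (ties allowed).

path = [4, 0, 3, 3, 3, 3]

t=0: δ = [8.000e-02, 2.000e-02, 1.000e-02, 2.000e-02, 6.000e-02]  (obs o_0=1)
t=1: δ = [4.800e-03, 1.200e-03, 2.400e-03, 2.400e-03, 3.200e-03]  ψ = [4, 4, 0, 0, 0]  (obs o_1=1)
t=2: δ = [6.400e-05, 1.280e-04, 2.880e-04, 4.320e-04, 2.880e-04]  ψ = [4, 4, 0, 0, 0]  (obs o_2=0)
t=3: δ = [1.728e-05, 1.152e-05, 2.592e-05, 3.456e-05, 8.640e-06]  ψ = [3, 2, 2, 3, 3]  (obs o_3=4)
t=4: δ = [1.382e-06, 5.184e-07, 1.555e-06, 2.765e-06, 6.912e-07]  ψ = [3, 2, 2, 3, 3]  (obs o_4=3)
t=5: δ = [5.530e-08, 1.244e-07, 9.331e-08, 2.212e-07, 1.659e-07]  ψ = [3, 2, 2, 3, 3]  (obs o_5=2)
backtrack: best end state = 3; path = [4, 0, 3, 3, 3, 3]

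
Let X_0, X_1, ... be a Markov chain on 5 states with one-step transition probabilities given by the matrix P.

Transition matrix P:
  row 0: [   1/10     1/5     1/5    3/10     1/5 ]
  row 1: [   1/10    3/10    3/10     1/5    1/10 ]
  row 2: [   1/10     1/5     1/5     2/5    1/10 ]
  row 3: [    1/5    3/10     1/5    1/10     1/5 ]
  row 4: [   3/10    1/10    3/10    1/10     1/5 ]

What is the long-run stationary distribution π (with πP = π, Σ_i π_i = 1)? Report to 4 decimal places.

π = [0.1531, 0.2302, 0.2383, 0.2252, 0.1531]

Balance equations π_j = Σ_i π_i·P[i][j]:
  π_0 = 1/10·π_0 + 1/10·π_1 + 1/10·π_2 + 1/5·π_3 + 3/10·π_4
  π_1 = 1/5·π_0 + 3/10·π_1 + 1/5·π_2 + 3/10·π_3 + 1/10·π_4
  π_2 = 1/5·π_0 + 3/10·π_1 + 1/5·π_2 + 1/5·π_3 + 3/10·π_4
  π_3 = 3/10·π_0 + 1/5·π_1 + 2/5·π_2 + 1/10·π_3 + 1/10·π_4
  normalize: π_0 + π_1 + π_2 + π_3 + π_4 = 1
Solving the linear system gives exactly π = [151/986, 227/986, 235/986, 111/493, 151/986].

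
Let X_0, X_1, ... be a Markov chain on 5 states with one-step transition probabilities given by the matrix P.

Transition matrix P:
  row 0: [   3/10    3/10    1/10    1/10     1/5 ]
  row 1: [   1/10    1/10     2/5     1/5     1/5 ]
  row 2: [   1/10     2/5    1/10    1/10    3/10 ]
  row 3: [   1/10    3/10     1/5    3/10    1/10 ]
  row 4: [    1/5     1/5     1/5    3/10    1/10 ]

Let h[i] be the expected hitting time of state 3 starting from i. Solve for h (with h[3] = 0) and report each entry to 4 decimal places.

h = [6.0655, 5.5197, 5.9041, 0.0000, 4.9976]

First-step conditioning: h[3] = 0; for i ≠ 3, h[i] = 1 + Σ_k P[i][k]·h[k].
  h[0] = 1 + 3/10·h[0] + 3/10·h[1] + 1/10·h[2] + 1/5·h[4]
  h[1] = 1 + 1/10·h[0] + 1/10·h[1] + 2/5·h[2] + 1/5·h[4]
  h[2] = 1 + 1/10·h[0] + 2/5·h[1] + 1/10·h[2] + 3/10·h[4]
  h[4] = 1 + 1/5·h[0] + 1/5·h[1] + 1/5·h[2] + 1/10·h[4]
Solving the 4×4 linear system over states ≠ 3 gives exactly h = [12780/2107, 11630/2107, 12440/2107, 0, 10530/2107] (h[3] = 0 is the target).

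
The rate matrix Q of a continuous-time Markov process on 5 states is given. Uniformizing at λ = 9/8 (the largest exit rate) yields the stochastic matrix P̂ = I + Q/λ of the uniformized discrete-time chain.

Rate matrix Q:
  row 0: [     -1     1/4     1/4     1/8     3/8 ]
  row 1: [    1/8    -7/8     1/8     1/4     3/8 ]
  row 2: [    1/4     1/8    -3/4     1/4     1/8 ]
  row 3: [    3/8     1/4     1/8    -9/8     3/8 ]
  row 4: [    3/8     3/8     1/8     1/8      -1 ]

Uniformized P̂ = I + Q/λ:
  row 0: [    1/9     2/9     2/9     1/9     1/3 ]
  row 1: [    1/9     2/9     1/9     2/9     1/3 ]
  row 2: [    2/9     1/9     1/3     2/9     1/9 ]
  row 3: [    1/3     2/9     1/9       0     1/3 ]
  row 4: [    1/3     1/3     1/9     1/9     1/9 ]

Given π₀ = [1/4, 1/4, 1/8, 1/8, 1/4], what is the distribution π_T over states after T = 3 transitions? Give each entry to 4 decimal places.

t=0: π = [0.2500, 0.2500, 0.1250, 0.1250, 0.2500]
t=1: π = [0.2083, 0.2361, 0.1667, 0.1389, 0.2500]
t=2: π = [0.2160, 0.2315, 0.1713, 0.1404, 0.2407]
t=3: π = [0.2148, 0.2299, 0.1732, 0.1403, 0.2418]

π = [0.2148, 0.2299, 0.1732, 0.1403, 0.2418]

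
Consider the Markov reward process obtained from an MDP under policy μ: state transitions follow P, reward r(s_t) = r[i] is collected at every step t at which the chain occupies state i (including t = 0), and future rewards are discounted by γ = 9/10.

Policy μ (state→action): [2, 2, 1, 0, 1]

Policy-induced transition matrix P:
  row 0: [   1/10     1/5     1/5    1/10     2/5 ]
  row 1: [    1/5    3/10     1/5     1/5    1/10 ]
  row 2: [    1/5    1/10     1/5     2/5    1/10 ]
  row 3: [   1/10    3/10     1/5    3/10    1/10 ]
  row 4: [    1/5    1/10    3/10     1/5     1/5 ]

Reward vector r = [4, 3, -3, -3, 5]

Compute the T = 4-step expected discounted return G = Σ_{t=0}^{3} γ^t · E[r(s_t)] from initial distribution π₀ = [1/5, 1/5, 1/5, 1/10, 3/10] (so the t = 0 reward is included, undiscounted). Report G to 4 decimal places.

G = 3.7445

t=0: π = [0.2000, 0.2000, 0.2000, 0.1000, 0.3000], E[r] = 2.0000, γ^t·E[r] = 2.000000, running G = 2.000000
t=1: π = [0.1700, 0.1800, 0.2300, 0.2300, 0.1900], E[r] = 0.7900, γ^t·E[r] = 0.711000, running G = 2.711000
t=2: π = [0.1600, 0.1990, 0.2190, 0.2520, 0.1700], E[r] = 0.6740, γ^t·E[r] = 0.545940, running G = 3.256940
t=3: π = [0.1588, 0.2062, 0.2170, 0.2530, 0.1650], E[r] = 0.6688, γ^t·E[r] = 0.487555, running G = 3.744495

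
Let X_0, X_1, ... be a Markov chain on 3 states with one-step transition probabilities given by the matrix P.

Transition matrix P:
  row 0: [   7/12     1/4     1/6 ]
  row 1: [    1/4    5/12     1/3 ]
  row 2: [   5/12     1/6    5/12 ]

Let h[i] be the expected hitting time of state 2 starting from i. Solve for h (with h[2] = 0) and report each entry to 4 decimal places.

First-step conditioning: h[2] = 0; for i ≠ 2, h[i] = 1 + Σ_k P[i][k]·h[k].
  h[0] = 1 + 7/12·h[0] + 1/4·h[1]
  h[1] = 1 + 1/4·h[0] + 5/12·h[1]
Solving the 2×2 linear system over states ≠ 2 gives exactly h = [60/13, 48/13, 0] (h[2] = 0 is the target).

h = [4.6154, 3.6923, 0.0000]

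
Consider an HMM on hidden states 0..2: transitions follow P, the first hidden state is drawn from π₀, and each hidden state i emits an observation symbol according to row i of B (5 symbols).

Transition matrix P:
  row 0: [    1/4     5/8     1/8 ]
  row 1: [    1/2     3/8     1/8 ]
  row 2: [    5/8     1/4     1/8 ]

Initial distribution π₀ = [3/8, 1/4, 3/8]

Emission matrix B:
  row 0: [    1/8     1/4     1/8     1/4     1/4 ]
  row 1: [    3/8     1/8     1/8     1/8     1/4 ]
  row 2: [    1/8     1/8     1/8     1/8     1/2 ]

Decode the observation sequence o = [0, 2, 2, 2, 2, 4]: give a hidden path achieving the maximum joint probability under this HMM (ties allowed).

t=0: δ = [4.688e-02, 9.375e-02, 4.688e-02]  (obs o_0=0)
t=1: δ = [5.859e-03, 4.395e-03, 1.465e-03]  ψ = [1, 1, 1]  (obs o_1=2)
t=2: δ = [2.747e-04, 4.578e-04, 9.155e-05]  ψ = [1, 0, 0]  (obs o_2=2)
t=3: δ = [2.861e-05, 2.146e-05, 7.153e-06]  ψ = [1, 0, 1]  (obs o_3=2)
t=4: δ = [1.341e-06, 2.235e-06, 4.470e-07]  ψ = [1, 0, 0]  (obs o_4=2)
t=5: δ = [2.794e-07, 2.095e-07, 1.397e-07]  ψ = [1, 0, 1]  (obs o_5=4)
backtrack: best end state = 0; path = [1, 0, 1, 0, 1, 0]

path = [1, 0, 1, 0, 1, 0]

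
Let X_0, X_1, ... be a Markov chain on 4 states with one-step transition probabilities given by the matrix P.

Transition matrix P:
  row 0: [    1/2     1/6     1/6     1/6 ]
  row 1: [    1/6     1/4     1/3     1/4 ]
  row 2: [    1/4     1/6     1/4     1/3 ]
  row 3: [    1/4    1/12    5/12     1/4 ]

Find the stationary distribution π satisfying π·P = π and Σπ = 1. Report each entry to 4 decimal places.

Balance equations π_j = Σ_i π_i·P[i][j]:
  π_0 = 1/2·π_0 + 1/6·π_1 + 1/4·π_2 + 1/4·π_3
  π_1 = 1/6·π_0 + 1/4·π_1 + 1/6·π_2 + 1/12·π_3
  π_2 = 1/6·π_0 + 1/3·π_1 + 1/4·π_2 + 5/12·π_3
  normalize: π_0 + π_1 + π_2 + π_3 = 1
Solving the linear system gives exactly π = [101/320, 51/320, 89/320, 79/320].

π = [0.3156, 0.1594, 0.2781, 0.2469]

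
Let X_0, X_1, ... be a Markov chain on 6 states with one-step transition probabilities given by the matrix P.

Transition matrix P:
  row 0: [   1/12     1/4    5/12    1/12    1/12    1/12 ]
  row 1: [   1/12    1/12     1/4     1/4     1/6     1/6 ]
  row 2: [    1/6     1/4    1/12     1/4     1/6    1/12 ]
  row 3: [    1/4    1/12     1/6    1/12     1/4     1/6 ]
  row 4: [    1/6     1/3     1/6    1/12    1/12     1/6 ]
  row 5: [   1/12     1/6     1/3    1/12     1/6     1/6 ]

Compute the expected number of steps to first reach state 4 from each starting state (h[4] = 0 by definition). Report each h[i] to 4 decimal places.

h = [6.4178, 5.8706, 5.9053, 5.5269, 0.0000, 5.9307]

First-step conditioning: h[4] = 0; for i ≠ 4, h[i] = 1 + Σ_k P[i][k]·h[k].
  h[0] = 1 + 1/12·h[0] + 1/4·h[1] + 5/12·h[2] + 1/12·h[3] + 1/12·h[5]
  h[1] = 1 + 1/12·h[0] + 1/12·h[1] + 1/4·h[2] + 1/4·h[3] + 1/6·h[5]
  h[2] = 1 + 1/6·h[0] + 1/4·h[1] + 1/12·h[2] + 1/4·h[3] + 1/12·h[5]
  h[3] = 1 + 1/4·h[0] + 1/12·h[1] + 1/6·h[2] + 1/12·h[3] + 1/6·h[5]
  h[5] = 1 + 1/12·h[0] + 1/6·h[1] + 1/3·h[2] + 1/12·h[3] + 1/6·h[5]
Solving the 5×5 linear system over states ≠ 4 gives exactly h = [376296/58633, 344208/58633, 346248/58633, 324060/58633, 0, 347736/58633] (h[4] = 0 is the target).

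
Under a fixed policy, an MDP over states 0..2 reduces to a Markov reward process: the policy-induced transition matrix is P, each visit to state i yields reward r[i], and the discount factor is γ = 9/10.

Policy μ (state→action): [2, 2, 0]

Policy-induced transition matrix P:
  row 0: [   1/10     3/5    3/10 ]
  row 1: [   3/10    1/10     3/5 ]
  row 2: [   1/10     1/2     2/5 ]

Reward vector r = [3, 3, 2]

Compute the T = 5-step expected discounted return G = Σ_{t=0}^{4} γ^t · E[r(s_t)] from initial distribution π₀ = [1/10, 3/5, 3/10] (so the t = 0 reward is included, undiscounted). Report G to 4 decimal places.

t=0: π = [0.1000, 0.6000, 0.3000], E[r] = 2.7000, γ^t·E[r] = 2.700000, running G = 2.700000
t=1: π = [0.2200, 0.2700, 0.5100], E[r] = 2.4900, γ^t·E[r] = 2.241000, running G = 4.941000
t=2: π = [0.1540, 0.4140, 0.4320], E[r] = 2.5680, γ^t·E[r] = 2.080080, running G = 7.021080
t=3: π = [0.1828, 0.3498, 0.4674], E[r] = 2.5326, γ^t·E[r] = 1.846265, running G = 8.867345
t=4: π = [0.1700, 0.3784, 0.4517], E[r] = 2.5483, γ^t·E[r] = 1.671953, running G = 10.539298

G = 10.5393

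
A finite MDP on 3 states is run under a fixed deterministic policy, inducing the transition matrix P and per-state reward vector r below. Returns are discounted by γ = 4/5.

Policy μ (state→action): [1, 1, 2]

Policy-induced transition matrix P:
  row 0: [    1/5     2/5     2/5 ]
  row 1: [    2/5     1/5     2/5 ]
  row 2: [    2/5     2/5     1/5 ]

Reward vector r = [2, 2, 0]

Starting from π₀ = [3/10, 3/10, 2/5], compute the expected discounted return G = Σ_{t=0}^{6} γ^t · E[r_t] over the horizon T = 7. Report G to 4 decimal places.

G = 5.1536

t=0: π = [0.3000, 0.3000, 0.4000], E[r] = 1.2000, γ^t·E[r] = 1.200000, running G = 1.200000
t=1: π = [0.3400, 0.3400, 0.3200], E[r] = 1.3600, γ^t·E[r] = 1.088000, running G = 2.288000
t=2: π = [0.3320, 0.3320, 0.3360], E[r] = 1.3280, γ^t·E[r] = 0.849920, running G = 3.137920
t=3: π = [0.3336, 0.3336, 0.3328], E[r] = 1.3344, γ^t·E[r] = 0.683213, running G = 3.821133
t=4: π = [0.3333, 0.3333, 0.3334], E[r] = 1.3331, γ^t·E[r] = 0.546046, running G = 4.367179
t=5: π = [0.3333, 0.3333, 0.3333], E[r] = 1.3334, γ^t·E[r] = 0.436921, running G = 4.804099
t=6: π = [0.3333, 0.3333, 0.3333], E[r] = 1.3333, γ^t·E[r] = 0.349523, running G = 5.153622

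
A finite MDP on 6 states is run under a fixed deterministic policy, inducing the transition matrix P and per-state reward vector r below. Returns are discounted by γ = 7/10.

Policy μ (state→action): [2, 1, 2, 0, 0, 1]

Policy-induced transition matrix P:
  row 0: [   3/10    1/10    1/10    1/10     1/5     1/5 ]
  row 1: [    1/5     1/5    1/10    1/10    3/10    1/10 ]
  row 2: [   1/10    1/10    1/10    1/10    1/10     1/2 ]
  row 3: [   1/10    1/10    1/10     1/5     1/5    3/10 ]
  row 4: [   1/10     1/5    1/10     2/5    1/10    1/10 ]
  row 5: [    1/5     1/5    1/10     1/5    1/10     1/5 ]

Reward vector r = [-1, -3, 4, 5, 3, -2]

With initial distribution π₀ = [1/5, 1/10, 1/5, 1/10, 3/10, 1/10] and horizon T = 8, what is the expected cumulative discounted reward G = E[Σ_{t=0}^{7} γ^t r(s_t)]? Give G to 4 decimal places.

G = 3.2104

t=0: π = [0.2000, 0.1000, 0.2000, 0.1000, 0.3000, 0.1000], E[r] = 1.5000, γ^t·E[r] = 1.500000, running G = 1.500000
t=1: π = [0.1600, 0.1500, 0.1000, 0.2100, 0.1500, 0.2300], E[r] = 0.8300, γ^t·E[r] = 0.581000, running G = 2.081000
t=2: π = [0.1700, 0.1530, 0.1000, 0.1890, 0.1670, 0.2210], E[r] = 0.7750, γ^t·E[r] = 0.379750, running G = 2.460750
t=3: π = [0.1714, 0.1541, 0.1000, 0.1911, 0.1665, 0.2169], E[r] = 0.7875, γ^t·E[r] = 0.270113, running G = 2.730863
t=4: π = [0.1714, 0.1538, 0.1000, 0.1908, 0.1671, 0.2171], E[r] = 0.7882, γ^t·E[r] = 0.189254, running G = 2.920117
t=5: π = [0.1714, 0.1538, 0.1000, 0.1909, 0.1670, 0.2170], E[r] = 0.7887, γ^t·E[r] = 0.132555, running G = 3.052672
t=6: π = [0.1713, 0.1538, 0.1000, 0.1909, 0.1670, 0.2170], E[r] = 0.7886, γ^t·E[r] = 0.092783, running G = 3.145454
t=7: π = [0.1713, 0.1538, 0.1000, 0.1909, 0.1670, 0.2170], E[r] = 0.7886, γ^t·E[r] = 0.064949, running G = 3.210403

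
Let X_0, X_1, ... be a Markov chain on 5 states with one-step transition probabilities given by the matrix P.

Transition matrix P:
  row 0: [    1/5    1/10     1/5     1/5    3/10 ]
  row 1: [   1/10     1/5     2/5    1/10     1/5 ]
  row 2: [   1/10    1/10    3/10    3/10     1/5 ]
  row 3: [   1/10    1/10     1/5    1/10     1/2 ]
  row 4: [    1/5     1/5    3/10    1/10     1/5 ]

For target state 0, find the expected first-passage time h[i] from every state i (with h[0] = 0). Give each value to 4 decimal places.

First-step conditioning: h[0] = 0; for i ≠ 0, h[i] = 1 + Σ_k P[i][k]·h[k].
  h[1] = 1 + 1/5·h[1] + 2/5·h[2] + 1/10·h[3] + 1/5·h[4]
  h[2] = 1 + 1/10·h[1] + 3/10·h[2] + 3/10·h[3] + 1/5·h[4]
  h[3] = 1 + 1/10·h[1] + 1/5·h[2] + 1/10·h[3] + 1/2·h[4]
  h[4] = 1 + 1/5·h[1] + 3/10·h[2] + 1/10·h[3] + 1/5·h[4]
Solving the 4×4 linear system over states ≠ 0 gives exactly h = [0, 3820/477, 3800/477, 70/9, 3440/477] (h[0] = 0 is the target).

h = [0.0000, 8.0084, 7.9665, 7.7778, 7.2117]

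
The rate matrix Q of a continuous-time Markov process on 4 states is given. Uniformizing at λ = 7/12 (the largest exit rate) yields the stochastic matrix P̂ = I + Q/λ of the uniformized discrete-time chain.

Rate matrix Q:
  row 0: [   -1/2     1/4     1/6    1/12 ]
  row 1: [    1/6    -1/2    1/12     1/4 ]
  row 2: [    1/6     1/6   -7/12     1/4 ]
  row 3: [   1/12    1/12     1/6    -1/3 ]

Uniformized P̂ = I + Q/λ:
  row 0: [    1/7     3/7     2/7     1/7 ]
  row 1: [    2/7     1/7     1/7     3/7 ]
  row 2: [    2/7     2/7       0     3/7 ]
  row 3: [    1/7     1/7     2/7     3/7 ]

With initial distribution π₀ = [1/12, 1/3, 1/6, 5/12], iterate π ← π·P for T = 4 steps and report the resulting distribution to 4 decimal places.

π = [0.2032, 0.2292, 0.1976, 0.3700]

t=0: π = [0.0833, 0.3333, 0.1667, 0.4167]
t=1: π = [0.2143, 0.1905, 0.1905, 0.4048]
t=2: π = [0.1973, 0.2313, 0.2041, 0.3673]
t=3: π = [0.2051, 0.2284, 0.1944, 0.3722]
t=4: π = [0.2032, 0.2292, 0.1976, 0.3700]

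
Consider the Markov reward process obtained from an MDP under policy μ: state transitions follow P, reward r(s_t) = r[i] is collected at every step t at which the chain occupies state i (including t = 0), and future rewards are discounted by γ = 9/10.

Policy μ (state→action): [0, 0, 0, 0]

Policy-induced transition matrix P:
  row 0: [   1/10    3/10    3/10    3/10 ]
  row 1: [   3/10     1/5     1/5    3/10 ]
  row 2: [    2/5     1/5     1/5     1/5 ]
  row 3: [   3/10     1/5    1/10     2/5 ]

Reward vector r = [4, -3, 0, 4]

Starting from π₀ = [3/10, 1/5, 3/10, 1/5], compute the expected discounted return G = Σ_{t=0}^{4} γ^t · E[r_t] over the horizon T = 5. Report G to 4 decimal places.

G = 6.3646

t=0: π = [0.3000, 0.2000, 0.3000, 0.2000], E[r] = 1.4000, γ^t·E[r] = 1.400000, running G = 1.400000
t=1: π = [0.2700, 0.2300, 0.2100, 0.2900], E[r] = 1.5500, γ^t·E[r] = 1.395000, running G = 2.795000
t=2: π = [0.2670, 0.2270, 0.1980, 0.3080], E[r] = 1.6190, γ^t·E[r] = 1.311390, running G = 4.106390
t=3: π = [0.2664, 0.2267, 0.1959, 0.3110], E[r] = 1.6295, γ^t·E[r] = 1.187906, running G = 5.294296
t=4: π = [0.2663, 0.2266, 0.1955, 0.3115], E[r] = 1.6314, γ^t·E[r] = 1.070335, running G = 6.364631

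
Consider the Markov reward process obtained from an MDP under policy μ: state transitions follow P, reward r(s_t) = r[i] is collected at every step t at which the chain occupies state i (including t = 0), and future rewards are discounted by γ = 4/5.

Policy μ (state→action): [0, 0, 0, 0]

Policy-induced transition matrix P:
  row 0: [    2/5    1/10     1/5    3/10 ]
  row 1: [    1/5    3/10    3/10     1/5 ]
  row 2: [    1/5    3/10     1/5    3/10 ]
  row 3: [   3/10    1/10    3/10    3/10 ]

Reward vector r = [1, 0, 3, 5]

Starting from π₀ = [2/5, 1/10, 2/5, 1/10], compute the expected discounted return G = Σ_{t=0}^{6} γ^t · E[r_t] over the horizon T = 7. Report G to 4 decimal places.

G = 9.2542

t=0: π = [0.4000, 0.1000, 0.4000, 0.1000], E[r] = 2.1000, γ^t·E[r] = 2.100000, running G = 2.100000
t=1: π = [0.2900, 0.2000, 0.2200, 0.2900], E[r] = 2.4000, γ^t·E[r] = 1.920000, running G = 4.020000
t=2: π = [0.2870, 0.1840, 0.2490, 0.2800], E[r] = 2.4340, γ^t·E[r] = 1.557760, running G = 5.577760
t=3: π = [0.2854, 0.1866, 0.2464, 0.2816], E[r] = 2.4326, γ^t·E[r] = 1.245491, running G = 6.823251
t=4: π = [0.2852, 0.1866, 0.2468, 0.2813], E[r] = 2.4324, γ^t·E[r] = 0.996311, running G = 7.819562
t=5: π = [0.2852, 0.1867, 0.2468, 0.2813], E[r] = 2.4323, γ^t·E[r] = 0.797004, running G = 8.616567
t=6: π = [0.2852, 0.1867, 0.2468, 0.2813], E[r] = 2.4322, γ^t·E[r] = 0.637596, running G = 9.254162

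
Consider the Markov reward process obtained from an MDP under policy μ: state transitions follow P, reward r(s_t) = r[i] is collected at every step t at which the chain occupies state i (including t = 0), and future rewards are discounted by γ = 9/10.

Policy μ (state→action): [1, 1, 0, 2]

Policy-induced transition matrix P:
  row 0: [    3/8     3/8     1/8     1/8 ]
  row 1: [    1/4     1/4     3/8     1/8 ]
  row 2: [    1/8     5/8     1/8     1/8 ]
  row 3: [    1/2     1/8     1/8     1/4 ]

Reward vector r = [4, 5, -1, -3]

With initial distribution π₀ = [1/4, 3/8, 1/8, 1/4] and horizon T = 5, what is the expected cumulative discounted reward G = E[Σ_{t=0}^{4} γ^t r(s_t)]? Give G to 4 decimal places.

G = 8.9627

t=0: π = [0.2500, 0.3750, 0.1250, 0.2500], E[r] = 2.0000, γ^t·E[r] = 2.000000, running G = 2.000000
t=1: π = [0.3281, 0.2969, 0.2188, 0.1563], E[r] = 2.1094, γ^t·E[r] = 1.898438, running G = 3.898438
t=2: π = [0.3027, 0.3535, 0.1992, 0.1445], E[r] = 2.3457, γ^t·E[r] = 1.900020, running G = 5.798457
t=3: π = [0.2991, 0.3445, 0.2134, 0.1431], E[r] = 2.2761, γ^t·E[r] = 1.659294, running G = 7.457751
t=4: π = [0.2965, 0.3495, 0.2111, 0.1429], E[r] = 2.2937, γ^t·E[r] = 1.504917, running G = 8.962668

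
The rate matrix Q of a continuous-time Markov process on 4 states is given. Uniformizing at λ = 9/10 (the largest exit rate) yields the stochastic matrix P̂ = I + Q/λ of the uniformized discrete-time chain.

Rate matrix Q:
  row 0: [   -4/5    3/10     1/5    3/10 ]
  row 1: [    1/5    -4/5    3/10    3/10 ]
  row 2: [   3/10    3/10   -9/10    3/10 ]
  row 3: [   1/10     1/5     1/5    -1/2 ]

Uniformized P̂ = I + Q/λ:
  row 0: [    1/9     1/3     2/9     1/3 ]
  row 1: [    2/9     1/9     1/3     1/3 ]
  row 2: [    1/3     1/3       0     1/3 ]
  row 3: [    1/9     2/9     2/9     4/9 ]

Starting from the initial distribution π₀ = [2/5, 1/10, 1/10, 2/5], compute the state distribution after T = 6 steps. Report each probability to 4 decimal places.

π = [0.1828, 0.2386, 0.2035, 0.3750]

t=0: π = [0.4000, 0.1000, 0.1000, 0.4000]
t=1: π = [0.1444, 0.2667, 0.2111, 0.3778]
t=2: π = [0.1877, 0.2321, 0.2049, 0.3753]
t=3: π = [0.1824, 0.2401, 0.2025, 0.3750]
t=4: π = [0.1828, 0.2383, 0.2039, 0.3750]
t=5: π = [0.1829, 0.2387, 0.2034, 0.3750]
t=6: π = [0.1828, 0.2386, 0.2035, 0.3750]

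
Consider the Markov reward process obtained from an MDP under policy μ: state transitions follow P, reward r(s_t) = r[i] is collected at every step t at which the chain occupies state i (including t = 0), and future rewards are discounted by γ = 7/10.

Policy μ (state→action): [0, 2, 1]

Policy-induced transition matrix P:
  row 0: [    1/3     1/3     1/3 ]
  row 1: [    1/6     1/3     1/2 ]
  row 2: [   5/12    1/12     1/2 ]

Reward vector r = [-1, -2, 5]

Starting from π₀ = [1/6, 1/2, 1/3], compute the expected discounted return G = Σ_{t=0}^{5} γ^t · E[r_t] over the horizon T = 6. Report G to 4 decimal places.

G = 3.4328

t=0: π = [0.1667, 0.5000, 0.3333], E[r] = 0.5000, γ^t·E[r] = 0.500000, running G = 0.500000
t=1: π = [0.2778, 0.2500, 0.4722], E[r] = 1.5833, γ^t·E[r] = 1.108333, running G = 1.608333
t=2: π = [0.3310, 0.2153, 0.4537], E[r] = 1.5069, γ^t·E[r] = 0.738403, running G = 2.346736
t=3: π = [0.3353, 0.2199, 0.4448], E[r] = 1.4491, γ^t·E[r] = 0.497032, running G = 2.843769
t=4: π = [0.3338, 0.2221, 0.4441], E[r] = 1.4426, γ^t·E[r] = 0.346371, running G = 3.190140
t=5: π = [0.3333, 0.2223, 0.4444], E[r] = 1.4439, γ^t·E[r] = 0.242684, running G = 3.432824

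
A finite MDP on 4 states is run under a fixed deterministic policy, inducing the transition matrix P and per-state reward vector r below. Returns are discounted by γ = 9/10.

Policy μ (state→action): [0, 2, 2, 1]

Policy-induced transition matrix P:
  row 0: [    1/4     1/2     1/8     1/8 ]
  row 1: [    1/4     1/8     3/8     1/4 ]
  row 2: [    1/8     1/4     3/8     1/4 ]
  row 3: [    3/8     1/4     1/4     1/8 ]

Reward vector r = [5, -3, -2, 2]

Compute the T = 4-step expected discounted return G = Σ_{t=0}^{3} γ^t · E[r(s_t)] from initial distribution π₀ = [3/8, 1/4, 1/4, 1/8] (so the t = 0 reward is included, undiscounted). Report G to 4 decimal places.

t=0: π = [0.3750, 0.2500, 0.2500, 0.1250], E[r] = 0.8750, γ^t·E[r] = 0.875000, running G = 0.875000
t=1: π = [0.2344, 0.3125, 0.2656, 0.1875], E[r] = 0.0781, γ^t·E[r] = 0.070313, running G = 0.945313
t=2: π = [0.2402, 0.2695, 0.2930, 0.1973], E[r] = 0.2012, γ^t·E[r] = 0.162949, running G = 1.108262
t=3: π = [0.2380, 0.2764, 0.2903, 0.1953], E[r] = 0.1711, γ^t·E[r] = 0.124763, running G = 1.233025

G = 1.2330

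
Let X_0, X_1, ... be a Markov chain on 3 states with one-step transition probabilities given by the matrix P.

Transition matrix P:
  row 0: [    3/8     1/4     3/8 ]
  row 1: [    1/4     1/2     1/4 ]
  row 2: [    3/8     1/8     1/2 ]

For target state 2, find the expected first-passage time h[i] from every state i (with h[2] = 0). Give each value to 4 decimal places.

First-step conditioning: h[2] = 0; for i ≠ 2, h[i] = 1 + Σ_k P[i][k]·h[k].
  h[0] = 1 + 3/8·h[0] + 1/4·h[1]
  h[1] = 1 + 1/4·h[0] + 1/2·h[1]
Solving the 2×2 linear system over states ≠ 2 gives exactly h = [3, 7/2, 0] (h[2] = 0 is the target).

h = [3.0000, 3.5000, 0.0000]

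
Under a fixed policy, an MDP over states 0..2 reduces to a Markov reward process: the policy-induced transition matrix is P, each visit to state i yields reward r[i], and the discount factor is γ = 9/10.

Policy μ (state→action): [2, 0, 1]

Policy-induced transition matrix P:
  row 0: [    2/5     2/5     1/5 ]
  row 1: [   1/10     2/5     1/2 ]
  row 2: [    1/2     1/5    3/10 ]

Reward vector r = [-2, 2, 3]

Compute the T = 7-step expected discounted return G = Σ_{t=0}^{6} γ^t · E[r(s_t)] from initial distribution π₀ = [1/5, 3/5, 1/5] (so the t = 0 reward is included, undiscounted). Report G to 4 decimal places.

G = 6.0099

t=0: π = [0.2000, 0.6000, 0.2000], E[r] = 1.4000, γ^t·E[r] = 1.400000, running G = 1.400000
t=1: π = [0.2400, 0.3600, 0.4000], E[r] = 1.4400, γ^t·E[r] = 1.296000, running G = 2.696000
t=2: π = [0.3320, 0.3200, 0.3480], E[r] = 1.0200, γ^t·E[r] = 0.826200, running G = 3.522200
t=3: π = [0.3388, 0.3304, 0.3308], E[r] = 0.9756, γ^t·E[r] = 0.711212, running G = 4.233412
t=4: π = [0.3340, 0.3338, 0.3322], E[r] = 0.9964, γ^t·E[r] = 0.653712, running G = 4.887124
t=5: π = [0.3331, 0.3336, 0.3334], E[r] = 1.0011, γ^t·E[r] = 0.591140, running G = 5.478264
t=6: π = [0.3333, 0.3333, 0.3334], E[r] = 1.0003, γ^t·E[r] = 0.531616, running G = 6.009879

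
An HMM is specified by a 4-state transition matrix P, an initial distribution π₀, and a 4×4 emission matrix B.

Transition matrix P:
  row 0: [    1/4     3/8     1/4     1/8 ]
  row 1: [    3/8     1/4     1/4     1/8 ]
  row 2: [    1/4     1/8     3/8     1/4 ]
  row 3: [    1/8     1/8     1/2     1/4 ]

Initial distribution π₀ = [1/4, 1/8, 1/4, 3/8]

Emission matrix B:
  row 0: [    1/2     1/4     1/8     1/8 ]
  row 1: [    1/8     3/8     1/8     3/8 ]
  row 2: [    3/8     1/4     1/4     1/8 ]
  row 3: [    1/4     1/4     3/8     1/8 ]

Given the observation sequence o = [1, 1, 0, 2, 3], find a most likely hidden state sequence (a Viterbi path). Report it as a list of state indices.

t=0: δ = [6.250e-02, 4.688e-02, 6.250e-02, 9.375e-02]  (obs o_0=1)
t=1: δ = [4.395e-03, 8.789e-03, 1.172e-02, 5.859e-03]  ψ = [1, 0, 3, 3]  (obs o_1=1)
t=2: δ = [1.648e-03, 2.747e-04, 1.648e-03, 7.324e-04]  ψ = [1, 1, 2, 2]  (obs o_2=0)
t=3: δ = [5.150e-05, 7.725e-05, 1.545e-04, 1.545e-04]  ψ = [0, 0, 2, 2]  (obs o_3=2)
t=4: δ = [4.828e-06, 7.242e-06, 9.656e-06, 4.828e-06]  ψ = [2, 0, 3, 2]  (obs o_4=3)
backtrack: best end state = 2; path = [3, 2, 2, 3, 2]

path = [3, 2, 2, 3, 2]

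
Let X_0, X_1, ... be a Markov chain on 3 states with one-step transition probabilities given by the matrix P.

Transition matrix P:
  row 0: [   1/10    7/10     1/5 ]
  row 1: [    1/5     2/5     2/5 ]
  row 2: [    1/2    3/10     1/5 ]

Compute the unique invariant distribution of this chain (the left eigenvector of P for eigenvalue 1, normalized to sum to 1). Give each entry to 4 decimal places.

π = [0.2609, 0.4493, 0.2899]

Balance equations π_j = Σ_i π_i·P[i][j]:
  π_0 = 1/10·π_0 + 1/5·π_1 + 1/2·π_2
  π_1 = 7/10·π_0 + 2/5·π_1 + 3/10·π_2
  normalize: π_0 + π_1 + π_2 = 1
Solving the linear system gives exactly π = [6/23, 31/69, 20/69].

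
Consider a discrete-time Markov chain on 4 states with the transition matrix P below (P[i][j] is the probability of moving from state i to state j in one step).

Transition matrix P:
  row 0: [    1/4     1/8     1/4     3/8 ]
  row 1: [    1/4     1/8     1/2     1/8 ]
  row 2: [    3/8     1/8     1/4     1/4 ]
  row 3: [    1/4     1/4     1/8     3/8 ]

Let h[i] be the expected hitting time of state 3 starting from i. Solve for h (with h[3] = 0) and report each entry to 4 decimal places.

First-step conditioning: h[3] = 0; for i ≠ 3, h[i] = 1 + Σ_k P[i][k]·h[k].
  h[0] = 1 + 1/4·h[0] + 1/8·h[1] + 1/4·h[2]
  h[1] = 1 + 1/4·h[0] + 1/8·h[1] + 1/2·h[2]
  h[2] = 1 + 3/8·h[0] + 1/8·h[1] + 1/4·h[2]
Solving the 3×3 linear system over states ≠ 3 gives exactly h = [256/79, 328/79, 288/79, 0] (h[3] = 0 is the target).

h = [3.2405, 4.1519, 3.6456, 0.0000]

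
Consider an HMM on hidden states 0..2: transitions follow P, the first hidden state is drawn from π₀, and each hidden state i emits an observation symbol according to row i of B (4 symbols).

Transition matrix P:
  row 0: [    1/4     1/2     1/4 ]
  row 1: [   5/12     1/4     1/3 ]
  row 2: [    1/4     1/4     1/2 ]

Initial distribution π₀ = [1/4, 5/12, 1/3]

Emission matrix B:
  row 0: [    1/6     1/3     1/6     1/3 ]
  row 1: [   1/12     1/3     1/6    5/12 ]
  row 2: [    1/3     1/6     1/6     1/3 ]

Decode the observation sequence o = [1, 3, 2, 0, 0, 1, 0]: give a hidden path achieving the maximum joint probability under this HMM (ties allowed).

path = [1, 2, 2, 2, 2, 2, 2]

t=0: δ = [8.333e-02, 1.389e-01, 5.556e-02]  (obs o_0=1)
t=1: δ = [1.929e-02, 1.736e-02, 1.543e-02]  ψ = [1, 0, 1]  (obs o_1=3)
t=2: δ = [1.206e-03, 1.608e-03, 1.286e-03]  ψ = [1, 0, 2]  (obs o_2=2)
t=3: δ = [1.116e-04, 5.023e-05, 2.143e-04]  ψ = [1, 0, 2]  (obs o_3=0)
t=4: δ = [8.931e-06, 4.651e-06, 3.572e-05]  ψ = [2, 0, 2]  (obs o_4=0)
t=5: δ = [2.977e-06, 2.977e-06, 2.977e-06]  ψ = [2, 2, 2]  (obs o_5=1)
t=6: δ = [2.067e-07, 1.240e-07, 4.961e-07]  ψ = [1, 0, 2]  (obs o_6=0)
backtrack: best end state = 2; path = [1, 2, 2, 2, 2, 2, 2]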